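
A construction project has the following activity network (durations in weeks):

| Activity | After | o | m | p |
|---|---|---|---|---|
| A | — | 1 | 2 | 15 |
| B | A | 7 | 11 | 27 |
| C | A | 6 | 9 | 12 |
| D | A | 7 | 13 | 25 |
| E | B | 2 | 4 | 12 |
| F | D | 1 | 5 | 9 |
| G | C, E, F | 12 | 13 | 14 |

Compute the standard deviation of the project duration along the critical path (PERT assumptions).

te_A = (1 + 4·2 + 15)/6 = 24/6 = 4; σ²_A = ((15−1)/6)² = 5.444
te_B = (7 + 4·11 + 27)/6 = 78/6 = 13; σ²_B = ((27−7)/6)² = 11.111
te_C = (6 + 4·9 + 12)/6 = 54/6 = 9; σ²_C = ((12−6)/6)² = 1.000
te_D = (7 + 4·13 + 25)/6 = 84/6 = 14; σ²_D = ((25−7)/6)² = 9.000
te_E = (2 + 4·4 + 12)/6 = 30/6 = 5; σ²_E = ((12−2)/6)² = 2.778
te_F = (1 + 4·5 + 9)/6 = 30/6 = 5; σ²_F = ((9−1)/6)² = 1.778
te_G = (12 + 4·13 + 14)/6 = 78/6 = 13; σ²_G = ((14−12)/6)² = 0.111

Forward pass:
ES_A = 0; EF_A = 4
ES_B = 4; EF_B = 4+13 = 17
ES_C = 4; EF_C = 4+9 = 13
ES_D = 4; EF_D = 4+14 = 18
ES_E = 17; EF_E = 17+5 = 22
ES_F = 18; EF_F = 18+5 = 23
ES_G = max(EF_C=13, EF_E=22, EF_F=23) = 23; EF_G = 23+13 = 36
Expected project duration μ = 36 weeks. Critical path: A → D → F → G.

Variance along critical path = 5.444 + 9.000 + 1.778 + 0.111 = 16.333
σ = √16.333 = 4.041 weeks

4.04 weeks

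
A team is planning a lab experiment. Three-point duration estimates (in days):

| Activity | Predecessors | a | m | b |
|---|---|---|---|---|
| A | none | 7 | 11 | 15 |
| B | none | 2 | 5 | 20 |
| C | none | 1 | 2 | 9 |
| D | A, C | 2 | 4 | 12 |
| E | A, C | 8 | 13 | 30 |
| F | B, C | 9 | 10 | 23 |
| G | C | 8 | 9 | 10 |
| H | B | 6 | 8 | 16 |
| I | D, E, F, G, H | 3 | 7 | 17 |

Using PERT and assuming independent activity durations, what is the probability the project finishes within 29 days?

te_A = (7 + 4·11 + 15)/6 = 66/6 = 11; σ²_A = ((15−7)/6)² = 1.778
te_B = (2 + 4·5 + 20)/6 = 42/6 = 7; σ²_B = ((20−2)/6)² = 9.000
te_C = (1 + 4·2 + 9)/6 = 18/6 = 3; σ²_C = ((9−1)/6)² = 1.778
te_D = (2 + 4·4 + 12)/6 = 30/6 = 5; σ²_D = ((12−2)/6)² = 2.778
te_E = (8 + 4·13 + 30)/6 = 90/6 = 15; σ²_E = ((30−8)/6)² = 13.444
te_F = (9 + 4·10 + 23)/6 = 72/6 = 12; σ²_F = ((23−9)/6)² = 5.444
te_G = (8 + 4·9 + 10)/6 = 54/6 = 9; σ²_G = ((10−8)/6)² = 0.111
te_H = (6 + 4·8 + 16)/6 = 54/6 = 9; σ²_H = ((16−6)/6)² = 2.778
te_I = (3 + 4·7 + 17)/6 = 48/6 = 8; σ²_I = ((17−3)/6)² = 5.444

Forward pass:
ES_A = 0; EF_A = 11
ES_B = 0; EF_B = 7
ES_C = 0; EF_C = 3
ES_D = max(EF_A=11, EF_C=3) = 11; EF_D = 11+5 = 16
ES_E = max(EF_A=11, EF_C=3) = 11; EF_E = 11+15 = 26
ES_F = max(EF_B=7, EF_C=3) = 7; EF_F = 7+12 = 19
ES_G = 3; EF_G = 3+9 = 12
ES_H = 7; EF_H = 7+9 = 16
ES_I = max(EF_D=16, EF_E=26, EF_F=19, EF_G=12, EF_H=16) = 26; EF_I = 26+8 = 34
Expected project duration μ = 34 days. Critical path: A → E → I.

Variance along critical path = 1.778 + 13.444 + 5.444 = 20.667; σ = √20.667 = 4.546 days.
Z = (29 − 34) / 4.546 = -1.100
P(T ≤ 29) = Φ(-1.100) ≈ 0.136

0.136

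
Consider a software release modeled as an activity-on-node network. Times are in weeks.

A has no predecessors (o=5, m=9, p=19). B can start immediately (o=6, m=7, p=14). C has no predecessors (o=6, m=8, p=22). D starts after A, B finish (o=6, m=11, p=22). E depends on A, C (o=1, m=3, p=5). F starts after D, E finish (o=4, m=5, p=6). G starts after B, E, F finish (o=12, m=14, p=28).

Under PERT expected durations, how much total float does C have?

te_A = (5 + 4·9 + 19)/6 = 60/6 = 10
te_B = (6 + 4·7 + 14)/6 = 48/6 = 8
te_C = (6 + 4·8 + 22)/6 = 60/6 = 10
te_D = (6 + 4·11 + 22)/6 = 72/6 = 12
te_E = (1 + 4·3 + 5)/6 = 18/6 = 3
te_F = (4 + 4·5 + 6)/6 = 30/6 = 5
te_G = (12 + 4·14 + 28)/6 = 96/6 = 16

Forward pass:
ES_A = 0; EF_A = 10
ES_B = 0; EF_B = 8
ES_C = 0; EF_C = 10
ES_D = max(EF_A=10, EF_B=8) = 10; EF_D = 10+12 = 22
ES_E = max(EF_A=10, EF_C=10) = 10; EF_E = 10+3 = 13
ES_F = max(EF_D=22, EF_E=13) = 22; EF_F = 22+5 = 27
ES_G = max(EF_B=8, EF_E=13, EF_F=27) = 27; EF_G = 27+16 = 43
Expected project duration μ = 43 weeks. Critical path: A → D → F → G.

Backward pass:
LF_G = 43; LS_G = 43−16 = 27
LF_F = LS_G = 27; LS_F = 27−5 = 22
LF_E = min(LS_F=22, LS_G=27) = 22; LS_E = 22−3 = 19
LF_D = LS_F = 22; LS_D = 22−12 = 10
LF_C = LS_E = 19; LS_C = 19−10 = 9
LF_B = min(LS_D=10, LS_G=27) = 10; LS_B = 10−8 = 2
LF_A = min(LS_D=10, LS_E=19) = 10; LS_A = 10−10 = 0
Slack_C = LS_C − ES_C = 9 − 0 = 9

9 weeks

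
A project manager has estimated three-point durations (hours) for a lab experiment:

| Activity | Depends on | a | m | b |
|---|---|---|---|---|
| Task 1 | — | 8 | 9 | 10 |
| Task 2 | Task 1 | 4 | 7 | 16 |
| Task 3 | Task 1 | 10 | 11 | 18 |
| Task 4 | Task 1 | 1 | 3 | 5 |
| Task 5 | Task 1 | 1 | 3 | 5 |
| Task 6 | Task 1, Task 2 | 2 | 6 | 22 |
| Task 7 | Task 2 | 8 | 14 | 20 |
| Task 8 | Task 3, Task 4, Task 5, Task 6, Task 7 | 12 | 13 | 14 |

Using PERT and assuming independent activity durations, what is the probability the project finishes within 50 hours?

0.982

te_Task 1 = (8 + 4·9 + 10)/6 = 54/6 = 9; σ²_Task 1 = ((10−8)/6)² = 0.111
te_Task 2 = (4 + 4·7 + 16)/6 = 48/6 = 8; σ²_Task 2 = ((16−4)/6)² = 4.000
te_Task 3 = (10 + 4·11 + 18)/6 = 72/6 = 12; σ²_Task 3 = ((18−10)/6)² = 1.778
te_Task 4 = (1 + 4·3 + 5)/6 = 18/6 = 3; σ²_Task 4 = ((5−1)/6)² = 0.444
te_Task 5 = (1 + 4·3 + 5)/6 = 18/6 = 3; σ²_Task 5 = ((5−1)/6)² = 0.444
te_Task 6 = (2 + 4·6 + 22)/6 = 48/6 = 8; σ²_Task 6 = ((22−2)/6)² = 11.111
te_Task 7 = (8 + 4·14 + 20)/6 = 84/6 = 14; σ²_Task 7 = ((20−8)/6)² = 4.000
te_Task 8 = (12 + 4·13 + 14)/6 = 78/6 = 13; σ²_Task 8 = ((14−12)/6)² = 0.111

Forward pass:
ES_Task 1 = 0; EF_Task 1 = 9
ES_Task 2 = 9; EF_Task 2 = 9+8 = 17
ES_Task 3 = 9; EF_Task 3 = 9+12 = 21
ES_Task 4 = 9; EF_Task 4 = 9+3 = 12
ES_Task 5 = 9; EF_Task 5 = 9+3 = 12
ES_Task 6 = max(EF_Task 1=9, EF_Task 2=17) = 17; EF_Task 6 = 17+8 = 25
ES_Task 7 = 17; EF_Task 7 = 17+14 = 31
ES_Task 8 = max(EF_Task 3=21, EF_Task 4=12, EF_Task 5=12, EF_Task 6=25, EF_Task 7=31) = 31; EF_Task 8 = 31+13 = 44
Expected project duration μ = 44 hours. Critical path: Task 1 → Task 2 → Task 7 → Task 8.

Variance along critical path = 0.111 + 4.000 + 4.000 + 0.111 = 8.222; σ = √8.222 = 2.867 hours.
Z = (50 − 44) / 2.867 = 2.092
P(T ≤ 50) = Φ(2.092) ≈ 0.982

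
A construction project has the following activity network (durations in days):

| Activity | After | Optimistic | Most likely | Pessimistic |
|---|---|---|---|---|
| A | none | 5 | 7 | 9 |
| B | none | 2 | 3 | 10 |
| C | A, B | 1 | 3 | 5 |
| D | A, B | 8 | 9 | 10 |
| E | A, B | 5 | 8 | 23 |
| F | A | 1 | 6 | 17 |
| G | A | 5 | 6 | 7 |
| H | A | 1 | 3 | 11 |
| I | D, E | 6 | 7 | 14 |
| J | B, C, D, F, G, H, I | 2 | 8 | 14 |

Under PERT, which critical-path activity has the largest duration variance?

E

te_A = (5 + 4·7 + 9)/6 = 42/6 = 7; σ²_A = ((9−5)/6)² = 0.444
te_B = (2 + 4·3 + 10)/6 = 24/6 = 4; σ²_B = ((10−2)/6)² = 1.778
te_C = (1 + 4·3 + 5)/6 = 18/6 = 3; σ²_C = ((5−1)/6)² = 0.444
te_D = (8 + 4·9 + 10)/6 = 54/6 = 9; σ²_D = ((10−8)/6)² = 0.111
te_E = (5 + 4·8 + 23)/6 = 60/6 = 10; σ²_E = ((23−5)/6)² = 9.000
te_F = (1 + 4·6 + 17)/6 = 42/6 = 7; σ²_F = ((17−1)/6)² = 7.111
te_G = (5 + 4·6 + 7)/6 = 36/6 = 6; σ²_G = ((7−5)/6)² = 0.111
te_H = (1 + 4·3 + 11)/6 = 24/6 = 4; σ²_H = ((11−1)/6)² = 2.778
te_I = (6 + 4·7 + 14)/6 = 48/6 = 8; σ²_I = ((14−6)/6)² = 1.778
te_J = (2 + 4·8 + 14)/6 = 48/6 = 8; σ²_J = ((14−2)/6)² = 4.000

Forward pass:
ES_A = 0; EF_A = 7
ES_B = 0; EF_B = 4
ES_C = max(EF_A=7, EF_B=4) = 7; EF_C = 7+3 = 10
ES_D = max(EF_A=7, EF_B=4) = 7; EF_D = 7+9 = 16
ES_E = max(EF_A=7, EF_B=4) = 7; EF_E = 7+10 = 17
ES_F = 7; EF_F = 7+7 = 14
ES_G = 7; EF_G = 7+6 = 13
ES_H = 7; EF_H = 7+4 = 11
ES_I = max(EF_D=16, EF_E=17) = 17; EF_I = 17+8 = 25
ES_J = max(EF_B=4, EF_C=10, EF_D=16, EF_F=14, EF_G=13, EF_H=11, EF_I=25) = 25; EF_J = 25+8 = 33
Expected project duration μ = 33 days. Critical path: A → E → I → J.

Variances on critical path: σ²_A=0.444, σ²_E=9.000, σ²_I=1.778, σ²_J=4.000.
Largest is σ²_E = 9.000.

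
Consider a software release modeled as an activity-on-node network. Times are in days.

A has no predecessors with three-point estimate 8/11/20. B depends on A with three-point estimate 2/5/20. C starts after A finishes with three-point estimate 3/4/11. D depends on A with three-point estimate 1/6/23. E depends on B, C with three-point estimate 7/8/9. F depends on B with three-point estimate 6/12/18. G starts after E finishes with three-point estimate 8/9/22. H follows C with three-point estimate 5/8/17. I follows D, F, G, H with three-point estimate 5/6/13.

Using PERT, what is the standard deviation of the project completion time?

4.51 days

te_A = (8 + 4·11 + 20)/6 = 72/6 = 12; σ²_A = ((20−8)/6)² = 4.000
te_B = (2 + 4·5 + 20)/6 = 42/6 = 7; σ²_B = ((20−2)/6)² = 9.000
te_C = (3 + 4·4 + 11)/6 = 30/6 = 5; σ²_C = ((11−3)/6)² = 1.778
te_D = (1 + 4·6 + 23)/6 = 48/6 = 8; σ²_D = ((23−1)/6)² = 13.444
te_E = (7 + 4·8 + 9)/6 = 48/6 = 8; σ²_E = ((9−7)/6)² = 0.111
te_F = (6 + 4·12 + 18)/6 = 72/6 = 12; σ²_F = ((18−6)/6)² = 4.000
te_G = (8 + 4·9 + 22)/6 = 66/6 = 11; σ²_G = ((22−8)/6)² = 5.444
te_H = (5 + 4·8 + 17)/6 = 54/6 = 9; σ²_H = ((17−5)/6)² = 4.000
te_I = (5 + 4·6 + 13)/6 = 42/6 = 7; σ²_I = ((13−5)/6)² = 1.778

Forward pass:
ES_A = 0; EF_A = 12
ES_B = 12; EF_B = 12+7 = 19
ES_C = 12; EF_C = 12+5 = 17
ES_D = 12; EF_D = 12+8 = 20
ES_E = max(EF_B=19, EF_C=17) = 19; EF_E = 19+8 = 27
ES_F = 19; EF_F = 19+12 = 31
ES_G = 27; EF_G = 27+11 = 38
ES_H = 17; EF_H = 17+9 = 26
ES_I = max(EF_D=20, EF_F=31, EF_G=38, EF_H=26) = 38; EF_I = 38+7 = 45
Expected project duration μ = 45 days. Critical path: A → B → E → G → I.

Variance along critical path = 4.000 + 9.000 + 0.111 + 5.444 + 1.778 = 20.333
σ = √20.333 = 4.509 days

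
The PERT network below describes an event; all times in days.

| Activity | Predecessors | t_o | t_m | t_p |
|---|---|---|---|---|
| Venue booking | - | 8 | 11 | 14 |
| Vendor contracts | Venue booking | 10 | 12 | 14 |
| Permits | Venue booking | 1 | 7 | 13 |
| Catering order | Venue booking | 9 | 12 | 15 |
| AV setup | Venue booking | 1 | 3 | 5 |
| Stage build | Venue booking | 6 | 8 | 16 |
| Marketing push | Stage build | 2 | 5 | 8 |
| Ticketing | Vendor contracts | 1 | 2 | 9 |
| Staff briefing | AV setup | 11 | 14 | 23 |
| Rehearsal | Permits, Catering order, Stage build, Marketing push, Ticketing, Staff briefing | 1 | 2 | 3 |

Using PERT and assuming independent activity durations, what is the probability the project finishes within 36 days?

0.983

te_Venue booking = (8 + 4·11 + 14)/6 = 66/6 = 11; σ²_Venue booking = ((14−8)/6)² = 1.000
te_Vendor contracts = (10 + 4·12 + 14)/6 = 72/6 = 12; σ²_Vendor contracts = ((14−10)/6)² = 0.444
te_Permits = (1 + 4·7 + 13)/6 = 42/6 = 7; σ²_Permits = ((13−1)/6)² = 4.000
te_Catering order = (9 + 4·12 + 15)/6 = 72/6 = 12; σ²_Catering order = ((15−9)/6)² = 1.000
te_AV setup = (1 + 4·3 + 5)/6 = 18/6 = 3; σ²_AV setup = ((5−1)/6)² = 0.444
te_Stage build = (6 + 4·8 + 16)/6 = 54/6 = 9; σ²_Stage build = ((16−6)/6)² = 2.778
te_Marketing push = (2 + 4·5 + 8)/6 = 30/6 = 5; σ²_Marketing push = ((8−2)/6)² = 1.000
te_Ticketing = (1 + 4·2 + 9)/6 = 18/6 = 3; σ²_Ticketing = ((9−1)/6)² = 1.778
te_Staff briefing = (11 + 4·14 + 23)/6 = 90/6 = 15; σ²_Staff briefing = ((23−11)/6)² = 4.000
te_Rehearsal = (1 + 4·2 + 3)/6 = 12/6 = 2; σ²_Rehearsal = ((3−1)/6)² = 0.111

Forward pass:
ES_Venue booking = 0; EF_Venue booking = 11
ES_Vendor contracts = 11; EF_Vendor contracts = 11+12 = 23
ES_Permits = 11; EF_Permits = 11+7 = 18
ES_Catering order = 11; EF_Catering order = 11+12 = 23
ES_AV setup = 11; EF_AV setup = 11+3 = 14
ES_Stage build = 11; EF_Stage build = 11+9 = 20
ES_Marketing push = 20; EF_Marketing push = 20+5 = 25
ES_Ticketing = 23; EF_Ticketing = 23+3 = 26
ES_Staff briefing = 14; EF_Staff briefing = 14+15 = 29
ES_Rehearsal = max(EF_Permits=18, EF_Catering order=23, EF_Stage build=20, EF_Marketing push=25, EF_Ticketing=26, EF_Staff briefing=29) = 29; EF_Rehearsal = 29+2 = 31
Expected project duration μ = 31 days. Critical path: Venue booking → AV setup → Staff briefing → Rehearsal.

Variance along critical path = 1.000 + 0.444 + 4.000 + 0.111 = 5.556; σ = √5.556 = 2.357 days.
Z = (36 − 31) / 2.357 = 2.121
P(T ≤ 36) = Φ(2.121) ≈ 0.983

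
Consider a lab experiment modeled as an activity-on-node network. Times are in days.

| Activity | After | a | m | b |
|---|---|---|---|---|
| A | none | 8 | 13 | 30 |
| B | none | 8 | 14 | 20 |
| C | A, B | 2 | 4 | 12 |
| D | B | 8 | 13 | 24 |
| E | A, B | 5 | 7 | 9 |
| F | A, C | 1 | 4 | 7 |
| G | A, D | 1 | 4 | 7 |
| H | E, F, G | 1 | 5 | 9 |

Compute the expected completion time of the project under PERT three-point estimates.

37 days

te_A = (8 + 4·13 + 30)/6 = 90/6 = 15
te_B = (8 + 4·14 + 20)/6 = 84/6 = 14
te_C = (2 + 4·4 + 12)/6 = 30/6 = 5
te_D = (8 + 4·13 + 24)/6 = 84/6 = 14
te_E = (5 + 4·7 + 9)/6 = 42/6 = 7
te_F = (1 + 4·4 + 7)/6 = 24/6 = 4
te_G = (1 + 4·4 + 7)/6 = 24/6 = 4
te_H = (1 + 4·5 + 9)/6 = 30/6 = 5

Forward pass:
ES_A = 0; EF_A = 15
ES_B = 0; EF_B = 14
ES_C = max(EF_A=15, EF_B=14) = 15; EF_C = 15+5 = 20
ES_D = 14; EF_D = 14+14 = 28
ES_E = max(EF_A=15, EF_B=14) = 15; EF_E = 15+7 = 22
ES_F = max(EF_A=15, EF_C=20) = 20; EF_F = 20+4 = 24
ES_G = max(EF_A=15, EF_D=28) = 28; EF_G = 28+4 = 32
ES_H = max(EF_E=22, EF_F=24, EF_G=32) = 32; EF_H = 32+5 = 37
Expected project duration μ = 37 days. Critical path: B → D → G → H.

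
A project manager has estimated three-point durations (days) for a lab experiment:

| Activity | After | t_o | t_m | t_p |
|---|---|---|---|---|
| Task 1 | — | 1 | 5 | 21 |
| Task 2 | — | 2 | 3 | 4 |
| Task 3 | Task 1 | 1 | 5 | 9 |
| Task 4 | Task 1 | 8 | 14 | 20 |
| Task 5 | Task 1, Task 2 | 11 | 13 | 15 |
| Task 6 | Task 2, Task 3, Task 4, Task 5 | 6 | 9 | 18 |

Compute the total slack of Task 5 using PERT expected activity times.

te_Task 1 = (1 + 4·5 + 21)/6 = 42/6 = 7
te_Task 2 = (2 + 4·3 + 4)/6 = 18/6 = 3
te_Task 3 = (1 + 4·5 + 9)/6 = 30/6 = 5
te_Task 4 = (8 + 4·14 + 20)/6 = 84/6 = 14
te_Task 5 = (11 + 4·13 + 15)/6 = 78/6 = 13
te_Task 6 = (6 + 4·9 + 18)/6 = 60/6 = 10

Forward pass:
ES_Task 1 = 0; EF_Task 1 = 7
ES_Task 2 = 0; EF_Task 2 = 3
ES_Task 3 = 7; EF_Task 3 = 7+5 = 12
ES_Task 4 = 7; EF_Task 4 = 7+14 = 21
ES_Task 5 = max(EF_Task 1=7, EF_Task 2=3) = 7; EF_Task 5 = 7+13 = 20
ES_Task 6 = max(EF_Task 2=3, EF_Task 3=12, EF_Task 4=21, EF_Task 5=20) = 21; EF_Task 6 = 21+10 = 31
Expected project duration μ = 31 days. Critical path: Task 1 → Task 4 → Task 6.

Backward pass:
LF_Task 6 = 31; LS_Task 6 = 31−10 = 21
LF_Task 5 = LS_Task 6 = 21; LS_Task 5 = 21−13 = 8
LF_Task 4 = LS_Task 6 = 21; LS_Task 4 = 21−14 = 7
LF_Task 3 = LS_Task 6 = 21; LS_Task 3 = 21−5 = 16
LF_Task 2 = min(LS_Task 5=8, LS_Task 6=21) = 8; LS_Task 2 = 8−3 = 5
LF_Task 1 = min(LS_Task 3=16, LS_Task 4=7, LS_Task 5=8) = 7; LS_Task 1 = 7−7 = 0
Slack_Task 5 = LS_Task 5 − ES_Task 5 = 8 − 7 = 1

1 days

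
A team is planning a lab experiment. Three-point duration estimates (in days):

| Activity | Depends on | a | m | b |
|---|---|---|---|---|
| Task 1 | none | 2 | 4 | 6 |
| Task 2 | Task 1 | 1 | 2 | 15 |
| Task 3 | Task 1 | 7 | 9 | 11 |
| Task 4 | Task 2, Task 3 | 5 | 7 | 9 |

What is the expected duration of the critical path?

20 days

te_Task 1 = (2 + 4·4 + 6)/6 = 24/6 = 4
te_Task 2 = (1 + 4·2 + 15)/6 = 24/6 = 4
te_Task 3 = (7 + 4·9 + 11)/6 = 54/6 = 9
te_Task 4 = (5 + 4·7 + 9)/6 = 42/6 = 7

Forward pass:
ES_Task 1 = 0; EF_Task 1 = 4
ES_Task 2 = 4; EF_Task 2 = 4+4 = 8
ES_Task 3 = 4; EF_Task 3 = 4+9 = 13
ES_Task 4 = max(EF_Task 2=8, EF_Task 3=13) = 13; EF_Task 4 = 13+7 = 20
Expected project duration μ = 20 days. Critical path: Task 1 → Task 3 → Task 4.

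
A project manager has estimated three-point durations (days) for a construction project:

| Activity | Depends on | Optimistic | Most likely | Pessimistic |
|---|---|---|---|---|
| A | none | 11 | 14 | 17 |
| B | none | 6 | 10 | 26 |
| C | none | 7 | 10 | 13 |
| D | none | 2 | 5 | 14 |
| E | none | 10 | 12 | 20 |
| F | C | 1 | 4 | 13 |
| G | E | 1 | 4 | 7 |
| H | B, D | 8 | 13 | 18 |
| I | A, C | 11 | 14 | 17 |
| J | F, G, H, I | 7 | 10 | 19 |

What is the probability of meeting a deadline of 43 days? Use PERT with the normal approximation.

0.949

te_A = (11 + 4·14 + 17)/6 = 84/6 = 14; σ²_A = ((17−11)/6)² = 1.000
te_B = (6 + 4·10 + 26)/6 = 72/6 = 12; σ²_B = ((26−6)/6)² = 11.111
te_C = (7 + 4·10 + 13)/6 = 60/6 = 10; σ²_C = ((13−7)/6)² = 1.000
te_D = (2 + 4·5 + 14)/6 = 36/6 = 6; σ²_D = ((14−2)/6)² = 4.000
te_E = (10 + 4·12 + 20)/6 = 78/6 = 13; σ²_E = ((20−10)/6)² = 2.778
te_F = (1 + 4·4 + 13)/6 = 30/6 = 5; σ²_F = ((13−1)/6)² = 4.000
te_G = (1 + 4·4 + 7)/6 = 24/6 = 4; σ²_G = ((7−1)/6)² = 1.000
te_H = (8 + 4·13 + 18)/6 = 78/6 = 13; σ²_H = ((18−8)/6)² = 2.778
te_I = (11 + 4·14 + 17)/6 = 84/6 = 14; σ²_I = ((17−11)/6)² = 1.000
te_J = (7 + 4·10 + 19)/6 = 66/6 = 11; σ²_J = ((19−7)/6)² = 4.000

Forward pass:
ES_A = 0; EF_A = 14
ES_B = 0; EF_B = 12
ES_C = 0; EF_C = 10
ES_D = 0; EF_D = 6
ES_E = 0; EF_E = 13
ES_F = 10; EF_F = 10+5 = 15
ES_G = 13; EF_G = 13+4 = 17
ES_H = max(EF_B=12, EF_D=6) = 12; EF_H = 12+13 = 25
ES_I = max(EF_A=14, EF_C=10) = 14; EF_I = 14+14 = 28
ES_J = max(EF_F=15, EF_G=17, EF_H=25, EF_I=28) = 28; EF_J = 28+11 = 39
Expected project duration μ = 39 days. Critical path: A → I → J.

Variance along critical path = 1.000 + 1.000 + 4.000 = 6.000; σ = √6.000 = 2.449 days.
Z = (43 − 39) / 2.449 = 1.633
P(T ≤ 43) = Φ(1.633) ≈ 0.949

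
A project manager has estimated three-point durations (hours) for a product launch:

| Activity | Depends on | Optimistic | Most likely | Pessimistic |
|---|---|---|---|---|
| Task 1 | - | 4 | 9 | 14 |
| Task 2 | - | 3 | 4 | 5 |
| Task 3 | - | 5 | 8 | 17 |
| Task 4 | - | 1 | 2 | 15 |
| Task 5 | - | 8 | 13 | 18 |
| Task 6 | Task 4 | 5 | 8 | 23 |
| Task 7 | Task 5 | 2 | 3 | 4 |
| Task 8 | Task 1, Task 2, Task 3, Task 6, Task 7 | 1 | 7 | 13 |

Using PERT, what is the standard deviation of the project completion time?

2.62 hours

te_Task 1 = (4 + 4·9 + 14)/6 = 54/6 = 9; σ²_Task 1 = ((14−4)/6)² = 2.778
te_Task 2 = (3 + 4·4 + 5)/6 = 24/6 = 4; σ²_Task 2 = ((5−3)/6)² = 0.111
te_Task 3 = (5 + 4·8 + 17)/6 = 54/6 = 9; σ²_Task 3 = ((17−5)/6)² = 4.000
te_Task 4 = (1 + 4·2 + 15)/6 = 24/6 = 4; σ²_Task 4 = ((15−1)/6)² = 5.444
te_Task 5 = (8 + 4·13 + 18)/6 = 78/6 = 13; σ²_Task 5 = ((18−8)/6)² = 2.778
te_Task 6 = (5 + 4·8 + 23)/6 = 60/6 = 10; σ²_Task 6 = ((23−5)/6)² = 9.000
te_Task 7 = (2 + 4·3 + 4)/6 = 18/6 = 3; σ²_Task 7 = ((4−2)/6)² = 0.111
te_Task 8 = (1 + 4·7 + 13)/6 = 42/6 = 7; σ²_Task 8 = ((13−1)/6)² = 4.000

Forward pass:
ES_Task 1 = 0; EF_Task 1 = 9
ES_Task 2 = 0; EF_Task 2 = 4
ES_Task 3 = 0; EF_Task 3 = 9
ES_Task 4 = 0; EF_Task 4 = 4
ES_Task 5 = 0; EF_Task 5 = 13
ES_Task 6 = 4; EF_Task 6 = 4+10 = 14
ES_Task 7 = 13; EF_Task 7 = 13+3 = 16
ES_Task 8 = max(EF_Task 1=9, EF_Task 2=4, EF_Task 3=9, EF_Task 6=14, EF_Task 7=16) = 16; EF_Task 8 = 16+7 = 23
Expected project duration μ = 23 hours. Critical path: Task 5 → Task 7 → Task 8.

Variance along critical path = 2.778 + 0.111 + 4.000 = 6.889
σ = √6.889 = 2.625 hours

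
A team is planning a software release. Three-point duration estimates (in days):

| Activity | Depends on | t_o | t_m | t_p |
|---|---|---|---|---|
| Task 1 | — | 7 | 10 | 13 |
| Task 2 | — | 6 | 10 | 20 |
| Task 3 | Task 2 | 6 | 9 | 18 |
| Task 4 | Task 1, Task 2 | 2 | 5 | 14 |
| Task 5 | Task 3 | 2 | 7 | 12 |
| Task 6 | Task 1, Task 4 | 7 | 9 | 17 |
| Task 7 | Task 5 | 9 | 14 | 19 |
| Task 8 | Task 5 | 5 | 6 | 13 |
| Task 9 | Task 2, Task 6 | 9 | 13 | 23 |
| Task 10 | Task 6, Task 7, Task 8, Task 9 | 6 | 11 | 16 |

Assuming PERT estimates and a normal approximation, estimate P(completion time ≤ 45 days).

0.029

te_Task 1 = (7 + 4·10 + 13)/6 = 60/6 = 10; σ²_Task 1 = ((13−7)/6)² = 1.000
te_Task 2 = (6 + 4·10 + 20)/6 = 66/6 = 11; σ²_Task 2 = ((20−6)/6)² = 5.444
te_Task 3 = (6 + 4·9 + 18)/6 = 60/6 = 10; σ²_Task 3 = ((18−6)/6)² = 4.000
te_Task 4 = (2 + 4·5 + 14)/6 = 36/6 = 6; σ²_Task 4 = ((14−2)/6)² = 4.000
te_Task 5 = (2 + 4·7 + 12)/6 = 42/6 = 7; σ²_Task 5 = ((12−2)/6)² = 2.778
te_Task 6 = (7 + 4·9 + 17)/6 = 60/6 = 10; σ²_Task 6 = ((17−7)/6)² = 2.778
te_Task 7 = (9 + 4·14 + 19)/6 = 84/6 = 14; σ²_Task 7 = ((19−9)/6)² = 2.778
te_Task 8 = (5 + 4·6 + 13)/6 = 42/6 = 7; σ²_Task 8 = ((13−5)/6)² = 1.778
te_Task 9 = (9 + 4·13 + 23)/6 = 84/6 = 14; σ²_Task 9 = ((23−9)/6)² = 5.444
te_Task 10 = (6 + 4·11 + 16)/6 = 66/6 = 11; σ²_Task 10 = ((16−6)/6)² = 2.778

Forward pass:
ES_Task 1 = 0; EF_Task 1 = 10
ES_Task 2 = 0; EF_Task 2 = 11
ES_Task 3 = 11; EF_Task 3 = 11+10 = 21
ES_Task 4 = max(EF_Task 1=10, EF_Task 2=11) = 11; EF_Task 4 = 11+6 = 17
ES_Task 5 = 21; EF_Task 5 = 21+7 = 28
ES_Task 6 = max(EF_Task 1=10, EF_Task 4=17) = 17; EF_Task 6 = 17+10 = 27
ES_Task 7 = 28; EF_Task 7 = 28+14 = 42
ES_Task 8 = 28; EF_Task 8 = 28+7 = 35
ES_Task 9 = max(EF_Task 2=11, EF_Task 6=27) = 27; EF_Task 9 = 27+14 = 41
ES_Task 10 = max(EF_Task 6=27, EF_Task 7=42, EF_Task 8=35, EF_Task 9=41) = 42; EF_Task 10 = 42+11 = 53
Expected project duration μ = 53 days. Critical path: Task 2 → Task 3 → Task 5 → Task 7 → Task 10.

Variance along critical path = 5.444 + 4.000 + 2.778 + 2.778 + 2.778 = 17.778; σ = √17.778 = 4.216 days.
Z = (45 − 53) / 4.216 = -1.897
P(T ≤ 45) = Φ(-1.897) ≈ 0.029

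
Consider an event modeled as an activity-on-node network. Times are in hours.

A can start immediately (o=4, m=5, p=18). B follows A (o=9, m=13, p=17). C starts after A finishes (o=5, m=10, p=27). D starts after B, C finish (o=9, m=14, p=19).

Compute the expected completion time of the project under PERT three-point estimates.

te_A = (4 + 4·5 + 18)/6 = 42/6 = 7
te_B = (9 + 4·13 + 17)/6 = 78/6 = 13
te_C = (5 + 4·10 + 27)/6 = 72/6 = 12
te_D = (9 + 4·14 + 19)/6 = 84/6 = 14

Forward pass:
ES_A = 0; EF_A = 7
ES_B = 7; EF_B = 7+13 = 20
ES_C = 7; EF_C = 7+12 = 19
ES_D = max(EF_B=20, EF_C=19) = 20; EF_D = 20+14 = 34
Expected project duration μ = 34 hours. Critical path: A → B → D.

34 hours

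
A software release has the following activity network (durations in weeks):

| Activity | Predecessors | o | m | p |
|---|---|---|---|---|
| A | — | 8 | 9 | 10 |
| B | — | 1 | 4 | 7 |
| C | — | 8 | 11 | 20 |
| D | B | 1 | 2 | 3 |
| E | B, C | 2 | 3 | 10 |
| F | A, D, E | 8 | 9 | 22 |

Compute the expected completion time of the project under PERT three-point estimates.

te_A = (8 + 4·9 + 10)/6 = 54/6 = 9
te_B = (1 + 4·4 + 7)/6 = 24/6 = 4
te_C = (8 + 4·11 + 20)/6 = 72/6 = 12
te_D = (1 + 4·2 + 3)/6 = 12/6 = 2
te_E = (2 + 4·3 + 10)/6 = 24/6 = 4
te_F = (8 + 4·9 + 22)/6 = 66/6 = 11

Forward pass:
ES_A = 0; EF_A = 9
ES_B = 0; EF_B = 4
ES_C = 0; EF_C = 12
ES_D = 4; EF_D = 4+2 = 6
ES_E = max(EF_B=4, EF_C=12) = 12; EF_E = 12+4 = 16
ES_F = max(EF_A=9, EF_D=6, EF_E=16) = 16; EF_F = 16+11 = 27
Expected project duration μ = 27 weeks. Critical path: C → E → F.

27 weeks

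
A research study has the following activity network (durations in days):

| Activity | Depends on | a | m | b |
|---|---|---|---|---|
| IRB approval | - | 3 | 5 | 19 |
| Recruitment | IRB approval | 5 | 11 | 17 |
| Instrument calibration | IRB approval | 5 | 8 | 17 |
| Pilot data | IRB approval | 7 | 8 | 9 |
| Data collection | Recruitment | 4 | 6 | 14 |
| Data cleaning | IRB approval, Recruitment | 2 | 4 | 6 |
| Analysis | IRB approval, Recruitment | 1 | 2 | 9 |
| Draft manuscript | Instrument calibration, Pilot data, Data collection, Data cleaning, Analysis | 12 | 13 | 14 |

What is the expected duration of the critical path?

38 days

te_IRB approval = (3 + 4·5 + 19)/6 = 42/6 = 7
te_Recruitment = (5 + 4·11 + 17)/6 = 66/6 = 11
te_Instrument calibration = (5 + 4·8 + 17)/6 = 54/6 = 9
te_Pilot data = (7 + 4·8 + 9)/6 = 48/6 = 8
te_Data collection = (4 + 4·6 + 14)/6 = 42/6 = 7
te_Data cleaning = (2 + 4·4 + 6)/6 = 24/6 = 4
te_Analysis = (1 + 4·2 + 9)/6 = 18/6 = 3
te_Draft manuscript = (12 + 4·13 + 14)/6 = 78/6 = 13

Forward pass:
ES_IRB approval = 0; EF_IRB approval = 7
ES_Recruitment = 7; EF_Recruitment = 7+11 = 18
ES_Instrument calibration = 7; EF_Instrument calibration = 7+9 = 16
ES_Pilot data = 7; EF_Pilot data = 7+8 = 15
ES_Data collection = 18; EF_Data collection = 18+7 = 25
ES_Data cleaning = max(EF_IRB approval=7, EF_Recruitment=18) = 18; EF_Data cleaning = 18+4 = 22
ES_Analysis = max(EF_IRB approval=7, EF_Recruitment=18) = 18; EF_Analysis = 18+3 = 21
ES_Draft manuscript = max(EF_Instrument calibration=16, EF_Pilot data=15, EF_Data collection=25, EF_Data cleaning=22, EF_Analysis=21) = 25; EF_Draft manuscript = 25+13 = 38
Expected project duration μ = 38 days. Critical path: IRB approval → Recruitment → Data collection → Draft manuscript.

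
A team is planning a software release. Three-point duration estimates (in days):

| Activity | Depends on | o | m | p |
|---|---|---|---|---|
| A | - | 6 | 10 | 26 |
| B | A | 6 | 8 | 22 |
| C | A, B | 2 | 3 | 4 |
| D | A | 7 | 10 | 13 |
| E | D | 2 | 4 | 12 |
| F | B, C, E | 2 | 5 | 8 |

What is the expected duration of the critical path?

te_A = (6 + 4·10 + 26)/6 = 72/6 = 12
te_B = (6 + 4·8 + 22)/6 = 60/6 = 10
te_C = (2 + 4·3 + 4)/6 = 18/6 = 3
te_D = (7 + 4·10 + 13)/6 = 60/6 = 10
te_E = (2 + 4·4 + 12)/6 = 30/6 = 5
te_F = (2 + 4·5 + 8)/6 = 30/6 = 5

Forward pass:
ES_A = 0; EF_A = 12
ES_B = 12; EF_B = 12+10 = 22
ES_C = max(EF_A=12, EF_B=22) = 22; EF_C = 22+3 = 25
ES_D = 12; EF_D = 12+10 = 22
ES_E = 22; EF_E = 22+5 = 27
ES_F = max(EF_B=22, EF_C=25, EF_E=27) = 27; EF_F = 27+5 = 32
Expected project duration μ = 32 days. Critical path: A → D → E → F.

32 days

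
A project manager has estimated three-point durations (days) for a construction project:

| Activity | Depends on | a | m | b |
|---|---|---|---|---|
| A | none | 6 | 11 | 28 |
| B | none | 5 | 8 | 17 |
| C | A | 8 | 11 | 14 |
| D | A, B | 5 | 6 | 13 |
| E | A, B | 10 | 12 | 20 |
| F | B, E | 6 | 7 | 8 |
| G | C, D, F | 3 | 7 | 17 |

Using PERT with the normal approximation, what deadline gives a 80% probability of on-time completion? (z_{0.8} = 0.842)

te_A = (6 + 4·11 + 28)/6 = 78/6 = 13; σ²_A = ((28−6)/6)² = 13.444
te_B = (5 + 4·8 + 17)/6 = 54/6 = 9; σ²_B = ((17−5)/6)² = 4.000
te_C = (8 + 4·11 + 14)/6 = 66/6 = 11; σ²_C = ((14−8)/6)² = 1.000
te_D = (5 + 4·6 + 13)/6 = 42/6 = 7; σ²_D = ((13−5)/6)² = 1.778
te_E = (10 + 4·12 + 20)/6 = 78/6 = 13; σ²_E = ((20−10)/6)² = 2.778
te_F = (6 + 4·7 + 8)/6 = 42/6 = 7; σ²_F = ((8−6)/6)² = 0.111
te_G = (3 + 4·7 + 17)/6 = 48/6 = 8; σ²_G = ((17−3)/6)² = 5.444

Forward pass:
ES_A = 0; EF_A = 13
ES_B = 0; EF_B = 9
ES_C = 13; EF_C = 13+11 = 24
ES_D = max(EF_A=13, EF_B=9) = 13; EF_D = 13+7 = 20
ES_E = max(EF_A=13, EF_B=9) = 13; EF_E = 13+13 = 26
ES_F = max(EF_B=9, EF_E=26) = 26; EF_F = 26+7 = 33
ES_G = max(EF_C=24, EF_D=20, EF_F=33) = 33; EF_G = 33+8 = 41
Expected project duration μ = 41 days. Critical path: A → E → F → G.

Variance along critical path = 13.444 + 2.778 + 0.111 + 5.444 = 21.778; σ = 4.667 days.
D = μ + z·σ = 41 + 0.842·4.667 = 44.9 days

44.9 days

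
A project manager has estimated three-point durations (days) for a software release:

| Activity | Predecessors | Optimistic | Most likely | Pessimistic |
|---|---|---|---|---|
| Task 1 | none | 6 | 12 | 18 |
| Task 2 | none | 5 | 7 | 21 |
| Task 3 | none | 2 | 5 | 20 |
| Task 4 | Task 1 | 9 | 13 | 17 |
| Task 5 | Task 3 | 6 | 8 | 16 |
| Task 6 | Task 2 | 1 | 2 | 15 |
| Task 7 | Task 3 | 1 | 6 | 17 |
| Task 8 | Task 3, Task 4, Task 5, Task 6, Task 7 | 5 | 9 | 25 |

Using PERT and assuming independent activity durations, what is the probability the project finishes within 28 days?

te_Task 1 = (6 + 4·12 + 18)/6 = 72/6 = 12; σ²_Task 1 = ((18−6)/6)² = 4.000
te_Task 2 = (5 + 4·7 + 21)/6 = 54/6 = 9; σ²_Task 2 = ((21−5)/6)² = 7.111
te_Task 3 = (2 + 4·5 + 20)/6 = 42/6 = 7; σ²_Task 3 = ((20−2)/6)² = 9.000
te_Task 4 = (9 + 4·13 + 17)/6 = 78/6 = 13; σ²_Task 4 = ((17−9)/6)² = 1.778
te_Task 5 = (6 + 4·8 + 16)/6 = 54/6 = 9; σ²_Task 5 = ((16−6)/6)² = 2.778
te_Task 6 = (1 + 4·2 + 15)/6 = 24/6 = 4; σ²_Task 6 = ((15−1)/6)² = 5.444
te_Task 7 = (1 + 4·6 + 17)/6 = 42/6 = 7; σ²_Task 7 = ((17−1)/6)² = 7.111
te_Task 8 = (5 + 4·9 + 25)/6 = 66/6 = 11; σ²_Task 8 = ((25−5)/6)² = 11.111

Forward pass:
ES_Task 1 = 0; EF_Task 1 = 12
ES_Task 2 = 0; EF_Task 2 = 9
ES_Task 3 = 0; EF_Task 3 = 7
ES_Task 4 = 12; EF_Task 4 = 12+13 = 25
ES_Task 5 = 7; EF_Task 5 = 7+9 = 16
ES_Task 6 = 9; EF_Task 6 = 9+4 = 13
ES_Task 7 = 7; EF_Task 7 = 7+7 = 14
ES_Task 8 = max(EF_Task 3=7, EF_Task 4=25, EF_Task 5=16, EF_Task 6=13, EF_Task 7=14) = 25; EF_Task 8 = 25+11 = 36
Expected project duration μ = 36 days. Critical path: Task 1 → Task 4 → Task 8.

Variance along critical path = 4.000 + 1.778 + 11.111 = 16.889; σ = √16.889 = 4.110 days.
Z = (28 − 36) / 4.110 = -1.947
P(T ≤ 28) = Φ(-1.947) ≈ 0.026

0.026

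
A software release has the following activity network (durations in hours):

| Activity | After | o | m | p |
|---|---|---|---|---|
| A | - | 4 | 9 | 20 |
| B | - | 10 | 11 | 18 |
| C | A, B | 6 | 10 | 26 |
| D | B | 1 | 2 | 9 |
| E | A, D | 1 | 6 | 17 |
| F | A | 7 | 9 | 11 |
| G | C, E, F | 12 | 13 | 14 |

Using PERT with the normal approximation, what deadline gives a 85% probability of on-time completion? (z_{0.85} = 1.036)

40.7 hours

te_A = (4 + 4·9 + 20)/6 = 60/6 = 10; σ²_A = ((20−4)/6)² = 7.111
te_B = (10 + 4·11 + 18)/6 = 72/6 = 12; σ²_B = ((18−10)/6)² = 1.778
te_C = (6 + 4·10 + 26)/6 = 72/6 = 12; σ²_C = ((26−6)/6)² = 11.111
te_D = (1 + 4·2 + 9)/6 = 18/6 = 3; σ²_D = ((9−1)/6)² = 1.778
te_E = (1 + 4·6 + 17)/6 = 42/6 = 7; σ²_E = ((17−1)/6)² = 7.111
te_F = (7 + 4·9 + 11)/6 = 54/6 = 9; σ²_F = ((11−7)/6)² = 0.444
te_G = (12 + 4·13 + 14)/6 = 78/6 = 13; σ²_G = ((14−12)/6)² = 0.111

Forward pass:
ES_A = 0; EF_A = 10
ES_B = 0; EF_B = 12
ES_C = max(EF_A=10, EF_B=12) = 12; EF_C = 12+12 = 24
ES_D = 12; EF_D = 12+3 = 15
ES_E = max(EF_A=10, EF_D=15) = 15; EF_E = 15+7 = 22
ES_F = 10; EF_F = 10+9 = 19
ES_G = max(EF_C=24, EF_E=22, EF_F=19) = 24; EF_G = 24+13 = 37
Expected project duration μ = 37 hours. Critical path: B → C → G.

Variance along critical path = 1.778 + 11.111 + 0.111 = 13.000; σ = 3.606 hours.
D = μ + z·σ = 37 + 1.036·3.606 = 40.7 hours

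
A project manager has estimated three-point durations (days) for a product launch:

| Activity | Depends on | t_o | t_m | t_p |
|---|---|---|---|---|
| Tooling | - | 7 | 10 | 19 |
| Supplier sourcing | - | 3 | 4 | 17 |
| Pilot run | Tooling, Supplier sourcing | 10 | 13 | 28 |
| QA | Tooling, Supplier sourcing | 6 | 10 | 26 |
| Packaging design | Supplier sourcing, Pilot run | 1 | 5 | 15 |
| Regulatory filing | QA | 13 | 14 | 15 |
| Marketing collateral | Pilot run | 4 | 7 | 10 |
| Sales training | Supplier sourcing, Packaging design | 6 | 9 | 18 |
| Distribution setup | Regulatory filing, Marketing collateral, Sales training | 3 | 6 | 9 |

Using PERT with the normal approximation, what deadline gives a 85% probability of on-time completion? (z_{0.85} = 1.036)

te_Tooling = (7 + 4·10 + 19)/6 = 66/6 = 11; σ²_Tooling = ((19−7)/6)² = 4.000
te_Supplier sourcing = (3 + 4·4 + 17)/6 = 36/6 = 6; σ²_Supplier sourcing = ((17−3)/6)² = 5.444
te_Pilot run = (10 + 4·13 + 28)/6 = 90/6 = 15; σ²_Pilot run = ((28−10)/6)² = 9.000
te_QA = (6 + 4·10 + 26)/6 = 72/6 = 12; σ²_QA = ((26−6)/6)² = 11.111
te_Packaging design = (1 + 4·5 + 15)/6 = 36/6 = 6; σ²_Packaging design = ((15−1)/6)² = 5.444
te_Regulatory filing = (13 + 4·14 + 15)/6 = 84/6 = 14; σ²_Regulatory filing = ((15−13)/6)² = 0.111
te_Marketing collateral = (4 + 4·7 + 10)/6 = 42/6 = 7; σ²_Marketing collateral = ((10−4)/6)² = 1.000
te_Sales training = (6 + 4·9 + 18)/6 = 60/6 = 10; σ²_Sales training = ((18−6)/6)² = 4.000
te_Distribution setup = (3 + 4·6 + 9)/6 = 36/6 = 6; σ²_Distribution setup = ((9−3)/6)² = 1.000

Forward pass:
ES_Tooling = 0; EF_Tooling = 11
ES_Supplier sourcing = 0; EF_Supplier sourcing = 6
ES_Pilot run = max(EF_Tooling=11, EF_Supplier sourcing=6) = 11; EF_Pilot run = 11+15 = 26
ES_QA = max(EF_Tooling=11, EF_Supplier sourcing=6) = 11; EF_QA = 11+12 = 23
ES_Packaging design = max(EF_Supplier sourcing=6, EF_Pilot run=26) = 26; EF_Packaging design = 26+6 = 32
ES_Regulatory filing = 23; EF_Regulatory filing = 23+14 = 37
ES_Marketing collateral = 26; EF_Marketing collateral = 26+7 = 33
ES_Sales training = max(EF_Supplier sourcing=6, EF_Packaging design=32) = 32; EF_Sales training = 32+10 = 42
ES_Distribution setup = max(EF_Regulatory filing=37, EF_Marketing collateral=33, EF_Sales training=42) = 42; EF_Distribution setup = 42+6 = 48
Expected project duration μ = 48 days. Critical path: Tooling → Pilot run → Packaging design → Sales training → Distribution setup.

Variance along critical path = 4.000 + 9.000 + 5.444 + 4.000 + 1.000 = 23.444; σ = 4.842 days.
D = μ + z·σ = 48 + 1.036·4.842 = 53.0 days

53.0 days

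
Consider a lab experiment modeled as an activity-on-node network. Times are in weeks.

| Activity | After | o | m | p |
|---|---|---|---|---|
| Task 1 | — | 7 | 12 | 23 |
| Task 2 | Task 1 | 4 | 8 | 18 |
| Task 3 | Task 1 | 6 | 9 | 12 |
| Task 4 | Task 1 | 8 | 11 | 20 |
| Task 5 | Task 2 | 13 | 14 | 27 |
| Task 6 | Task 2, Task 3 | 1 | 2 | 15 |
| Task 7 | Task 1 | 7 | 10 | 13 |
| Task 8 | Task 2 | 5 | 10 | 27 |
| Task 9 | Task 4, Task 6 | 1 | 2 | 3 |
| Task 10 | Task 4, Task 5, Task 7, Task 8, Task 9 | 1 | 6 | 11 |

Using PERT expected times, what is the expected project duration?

te_Task 1 = (7 + 4·12 + 23)/6 = 78/6 = 13
te_Task 2 = (4 + 4·8 + 18)/6 = 54/6 = 9
te_Task 3 = (6 + 4·9 + 12)/6 = 54/6 = 9
te_Task 4 = (8 + 4·11 + 20)/6 = 72/6 = 12
te_Task 5 = (13 + 4·14 + 27)/6 = 96/6 = 16
te_Task 6 = (1 + 4·2 + 15)/6 = 24/6 = 4
te_Task 7 = (7 + 4·10 + 13)/6 = 60/6 = 10
te_Task 8 = (5 + 4·10 + 27)/6 = 72/6 = 12
te_Task 9 = (1 + 4·2 + 3)/6 = 12/6 = 2
te_Task 10 = (1 + 4·6 + 11)/6 = 36/6 = 6

Forward pass:
ES_Task 1 = 0; EF_Task 1 = 13
ES_Task 2 = 13; EF_Task 2 = 13+9 = 22
ES_Task 3 = 13; EF_Task 3 = 13+9 = 22
ES_Task 4 = 13; EF_Task 4 = 13+12 = 25
ES_Task 5 = 22; EF_Task 5 = 22+16 = 38
ES_Task 6 = max(EF_Task 2=22, EF_Task 3=22) = 22; EF_Task 6 = 22+4 = 26
ES_Task 7 = 13; EF_Task 7 = 13+10 = 23
ES_Task 8 = 22; EF_Task 8 = 22+12 = 34
ES_Task 9 = max(EF_Task 4=25, EF_Task 6=26) = 26; EF_Task 9 = 26+2 = 28
ES_Task 10 = max(EF_Task 4=25, EF_Task 5=38, EF_Task 7=23, EF_Task 8=34, EF_Task 9=28) = 38; EF_Task 10 = 38+6 = 44
Expected project duration μ = 44 weeks. Critical path: Task 1 → Task 2 → Task 5 → Task 10.

44 weeks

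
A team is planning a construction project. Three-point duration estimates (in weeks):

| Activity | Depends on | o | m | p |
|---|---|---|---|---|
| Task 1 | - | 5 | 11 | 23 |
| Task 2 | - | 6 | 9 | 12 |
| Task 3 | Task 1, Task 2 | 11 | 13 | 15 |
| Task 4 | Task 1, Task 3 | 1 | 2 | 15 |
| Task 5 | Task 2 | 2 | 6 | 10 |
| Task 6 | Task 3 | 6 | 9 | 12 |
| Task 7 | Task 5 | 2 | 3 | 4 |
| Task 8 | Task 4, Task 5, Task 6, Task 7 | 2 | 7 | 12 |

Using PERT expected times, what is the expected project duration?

41 weeks

te_Task 1 = (5 + 4·11 + 23)/6 = 72/6 = 12
te_Task 2 = (6 + 4·9 + 12)/6 = 54/6 = 9
te_Task 3 = (11 + 4·13 + 15)/6 = 78/6 = 13
te_Task 4 = (1 + 4·2 + 15)/6 = 24/6 = 4
te_Task 5 = (2 + 4·6 + 10)/6 = 36/6 = 6
te_Task 6 = (6 + 4·9 + 12)/6 = 54/6 = 9
te_Task 7 = (2 + 4·3 + 4)/6 = 18/6 = 3
te_Task 8 = (2 + 4·7 + 12)/6 = 42/6 = 7

Forward pass:
ES_Task 1 = 0; EF_Task 1 = 12
ES_Task 2 = 0; EF_Task 2 = 9
ES_Task 3 = max(EF_Task 1=12, EF_Task 2=9) = 12; EF_Task 3 = 12+13 = 25
ES_Task 4 = max(EF_Task 1=12, EF_Task 3=25) = 25; EF_Task 4 = 25+4 = 29
ES_Task 5 = 9; EF_Task 5 = 9+6 = 15
ES_Task 6 = 25; EF_Task 6 = 25+9 = 34
ES_Task 7 = 15; EF_Task 7 = 15+3 = 18
ES_Task 8 = max(EF_Task 4=29, EF_Task 5=15, EF_Task 6=34, EF_Task 7=18) = 34; EF_Task 8 = 34+7 = 41
Expected project duration μ = 41 weeks. Critical path: Task 1 → Task 3 → Task 6 → Task 8.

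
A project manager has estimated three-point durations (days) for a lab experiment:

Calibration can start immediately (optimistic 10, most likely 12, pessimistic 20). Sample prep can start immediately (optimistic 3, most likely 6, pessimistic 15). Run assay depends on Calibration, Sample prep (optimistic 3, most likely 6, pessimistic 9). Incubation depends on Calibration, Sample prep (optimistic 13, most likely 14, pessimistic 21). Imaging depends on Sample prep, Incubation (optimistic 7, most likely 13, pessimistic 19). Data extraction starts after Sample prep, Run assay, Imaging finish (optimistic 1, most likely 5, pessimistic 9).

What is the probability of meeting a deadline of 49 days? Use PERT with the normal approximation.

0.825

te_Calibration = (10 + 4·12 + 20)/6 = 78/6 = 13; σ²_Calibration = ((20−10)/6)² = 2.778
te_Sample prep = (3 + 4·6 + 15)/6 = 42/6 = 7; σ²_Sample prep = ((15−3)/6)² = 4.000
te_Run assay = (3 + 4·6 + 9)/6 = 36/6 = 6; σ²_Run assay = ((9−3)/6)² = 1.000
te_Incubation = (13 + 4·14 + 21)/6 = 90/6 = 15; σ²_Incubation = ((21−13)/6)² = 1.778
te_Imaging = (7 + 4·13 + 19)/6 = 78/6 = 13; σ²_Imaging = ((19−7)/6)² = 4.000
te_Data extraction = (1 + 4·5 + 9)/6 = 30/6 = 5; σ²_Data extraction = ((9−1)/6)² = 1.778

Forward pass:
ES_Calibration = 0; EF_Calibration = 13
ES_Sample prep = 0; EF_Sample prep = 7
ES_Run assay = max(EF_Calibration=13, EF_Sample prep=7) = 13; EF_Run assay = 13+6 = 19
ES_Incubation = max(EF_Calibration=13, EF_Sample prep=7) = 13; EF_Incubation = 13+15 = 28
ES_Imaging = max(EF_Sample prep=7, EF_Incubation=28) = 28; EF_Imaging = 28+13 = 41
ES_Data extraction = max(EF_Sample prep=7, EF_Run assay=19, EF_Imaging=41) = 41; EF_Data extraction = 41+5 = 46
Expected project duration μ = 46 days. Critical path: Calibration → Incubation → Imaging → Data extraction.

Variance along critical path = 2.778 + 1.778 + 4.000 + 1.778 = 10.333; σ = √10.333 = 3.215 days.
Z = (49 − 46) / 3.215 = 0.933
P(T ≤ 49) = Φ(0.933) ≈ 0.825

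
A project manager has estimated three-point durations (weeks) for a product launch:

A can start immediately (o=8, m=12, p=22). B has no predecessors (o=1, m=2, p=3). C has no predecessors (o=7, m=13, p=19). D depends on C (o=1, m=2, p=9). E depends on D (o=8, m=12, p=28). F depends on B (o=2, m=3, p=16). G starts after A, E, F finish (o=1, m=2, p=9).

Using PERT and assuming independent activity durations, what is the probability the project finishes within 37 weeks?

0.823

te_A = (8 + 4·12 + 22)/6 = 78/6 = 13; σ²_A = ((22−8)/6)² = 5.444
te_B = (1 + 4·2 + 3)/6 = 12/6 = 2; σ²_B = ((3−1)/6)² = 0.111
te_C = (7 + 4·13 + 19)/6 = 78/6 = 13; σ²_C = ((19−7)/6)² = 4.000
te_D = (1 + 4·2 + 9)/6 = 18/6 = 3; σ²_D = ((9−1)/6)² = 1.778
te_E = (8 + 4·12 + 28)/6 = 84/6 = 14; σ²_E = ((28−8)/6)² = 11.111
te_F = (2 + 4·3 + 16)/6 = 30/6 = 5; σ²_F = ((16−2)/6)² = 5.444
te_G = (1 + 4·2 + 9)/6 = 18/6 = 3; σ²_G = ((9−1)/6)² = 1.778

Forward pass:
ES_A = 0; EF_A = 13
ES_B = 0; EF_B = 2
ES_C = 0; EF_C = 13
ES_D = 13; EF_D = 13+3 = 16
ES_E = 16; EF_E = 16+14 = 30
ES_F = 2; EF_F = 2+5 = 7
ES_G = max(EF_A=13, EF_E=30, EF_F=7) = 30; EF_G = 30+3 = 33
Expected project duration μ = 33 weeks. Critical path: C → D → E → G.

Variance along critical path = 4.000 + 1.778 + 11.111 + 1.778 = 18.667; σ = √18.667 = 4.320 weeks.
Z = (37 − 33) / 4.320 = 0.926
P(T ≤ 37) = Φ(0.926) ≈ 0.823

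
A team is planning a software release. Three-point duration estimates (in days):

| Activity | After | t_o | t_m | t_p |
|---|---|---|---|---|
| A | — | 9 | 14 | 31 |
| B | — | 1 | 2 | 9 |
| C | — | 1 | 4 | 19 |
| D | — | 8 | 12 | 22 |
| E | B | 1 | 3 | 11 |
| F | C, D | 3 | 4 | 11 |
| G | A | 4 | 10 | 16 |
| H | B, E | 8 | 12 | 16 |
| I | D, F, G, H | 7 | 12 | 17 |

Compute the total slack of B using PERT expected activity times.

7 days

te_A = (9 + 4·14 + 31)/6 = 96/6 = 16
te_B = (1 + 4·2 + 9)/6 = 18/6 = 3
te_C = (1 + 4·4 + 19)/6 = 36/6 = 6
te_D = (8 + 4·12 + 22)/6 = 78/6 = 13
te_E = (1 + 4·3 + 11)/6 = 24/6 = 4
te_F = (3 + 4·4 + 11)/6 = 30/6 = 5
te_G = (4 + 4·10 + 16)/6 = 60/6 = 10
te_H = (8 + 4·12 + 16)/6 = 72/6 = 12
te_I = (7 + 4·12 + 17)/6 = 72/6 = 12

Forward pass:
ES_A = 0; EF_A = 16
ES_B = 0; EF_B = 3
ES_C = 0; EF_C = 6
ES_D = 0; EF_D = 13
ES_E = 3; EF_E = 3+4 = 7
ES_F = max(EF_C=6, EF_D=13) = 13; EF_F = 13+5 = 18
ES_G = 16; EF_G = 16+10 = 26
ES_H = max(EF_B=3, EF_E=7) = 7; EF_H = 7+12 = 19
ES_I = max(EF_D=13, EF_F=18, EF_G=26, EF_H=19) = 26; EF_I = 26+12 = 38
Expected project duration μ = 38 days. Critical path: A → G → I.

Backward pass:
LF_I = 38; LS_I = 38−12 = 26
LF_H = LS_I = 26; LS_H = 26−12 = 14
LF_G = LS_I = 26; LS_G = 26−10 = 16
LF_F = LS_I = 26; LS_F = 26−5 = 21
LF_E = LS_H = 14; LS_E = 14−4 = 10
LF_D = min(LS_F=21, LS_I=26) = 21; LS_D = 21−13 = 8
LF_C = LS_F = 21; LS_C = 21−6 = 15
LF_B = min(LS_E=10, LS_H=14) = 10; LS_B = 10−3 = 7
LF_A = LS_G = 16; LS_A = 16−16 = 0
Slack_B = LS_B − ES_B = 7 − 0 = 7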